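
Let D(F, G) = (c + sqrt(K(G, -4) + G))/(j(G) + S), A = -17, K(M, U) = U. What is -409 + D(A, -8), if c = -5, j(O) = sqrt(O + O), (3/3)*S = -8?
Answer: -409 + (2 + I)*(5 - 2*I*sqrt(3))/20 ≈ -408.33 - 0.09641*I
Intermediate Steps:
S = -8
j(O) = sqrt(2)*sqrt(O) (j(O) = sqrt(2*O) = sqrt(2)*sqrt(O))
D(F, G) = (-5 + sqrt(-4 + G))/(-8 + sqrt(2)*sqrt(G)) (D(F, G) = (-5 + sqrt(-4 + G))/(sqrt(2)*sqrt(G) - 8) = (-5 + sqrt(-4 + G))/(-8 + sqrt(2)*sqrt(G)))
-409 + D(A, -8) = -409 + (-5 + sqrt(-4 - 8))/(-8 + sqrt(2)*sqrt(-8)) = -409 + (-5 + sqrt(-12))/(-8 + sqrt(2)*(2*I*sqrt(2))) = -409 + (-5 + 2*I*sqrt(3))/(-8 + 4*I) = -409 + ((-8 - 4*I)/80)*(-5 + 2*I*sqrt(3)) = -409 + (-8 - 4*I)*(-5 + 2*I*sqrt(3))/80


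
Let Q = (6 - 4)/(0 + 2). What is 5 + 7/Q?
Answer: 12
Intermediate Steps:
Q = 1 (Q = 2/2 = 2*(1/2) = 1)
5 + 7/Q = 5 + 7/1 = 5 + 7*1 = 5 + 7 = 12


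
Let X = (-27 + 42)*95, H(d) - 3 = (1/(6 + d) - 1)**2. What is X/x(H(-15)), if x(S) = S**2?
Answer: 9349425/117649 ≈ 79.469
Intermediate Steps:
H(d) = 3 + (-1 + 1/(6 + d))**2 (H(d) = 3 + (1/(6 + d) - 1)**2 = 3 + (-1 + 1/(6 + d))**2)
X = 1425 (X = 15*95 = 1425)
X/x(H(-15)) = 1425/((3 + (5 - 15)**2/(6 - 15)**2)**2) = 1425/((3 + (-10)**2/(-9)**2)**2) = 1425/((3 + 100*(1/81))**2) = 1425/((3 + 100/81)**2) = 1425/((343/81)**2) = 1425/(117649/6561) = 1425*(6561/117649) = 9349425/117649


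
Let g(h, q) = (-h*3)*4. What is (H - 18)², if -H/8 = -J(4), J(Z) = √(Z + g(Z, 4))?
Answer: -2492 - 576*I*√11 ≈ -2492.0 - 1910.4*I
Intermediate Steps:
g(h, q) = -12*h (g(h, q) = -3*h*4 = -12*h)
J(Z) = √11*√(-Z) (J(Z) = √(Z - 12*Z) = √(-11*Z) = √11*√(-Z))
H = 16*I*√11 (H = -(-8)*√11*√(-1*4) = -(-8)*√11*√(-4) = -(-8)*√11*(2*I) = -(-8)*2*I*√11 = -(-16)*I*√11 = 16*I*√11 ≈ 53.066*I)
(H - 18)² = (16*I*√11 - 18)² = (-18 + 16*I*√11)²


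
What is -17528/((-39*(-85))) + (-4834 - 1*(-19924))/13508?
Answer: -93372437/22389510 ≈ -4.1704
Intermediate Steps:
-17528/((-39*(-85))) + (-4834 - 1*(-19924))/13508 = -17528/3315 + (-4834 + 19924)*(1/13508) = -17528*1/3315 + 15090*(1/13508) = -17528/3315 + 7545/6754 = -93372437/22389510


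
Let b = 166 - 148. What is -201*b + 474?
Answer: -3144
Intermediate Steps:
b = 18
-201*b + 474 = -201*18 + 474 = -3618 + 474 = -3144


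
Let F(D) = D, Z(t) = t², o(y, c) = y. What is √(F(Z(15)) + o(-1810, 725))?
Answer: I*√1585 ≈ 39.812*I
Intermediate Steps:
√(F(Z(15)) + o(-1810, 725)) = √(15² - 1810) = √(225 - 1810) = √(-1585) = I*√1585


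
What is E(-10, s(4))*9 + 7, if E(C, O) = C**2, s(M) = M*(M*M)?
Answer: 907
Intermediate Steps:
s(M) = M**3 (s(M) = M*M**2 = M**3)
E(-10, s(4))*9 + 7 = (-10)**2*9 + 7 = 100*9 + 7 = 900 + 7 = 907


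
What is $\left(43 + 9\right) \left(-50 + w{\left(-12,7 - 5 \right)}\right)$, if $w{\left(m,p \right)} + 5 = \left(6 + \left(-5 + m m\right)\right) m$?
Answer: $-93340$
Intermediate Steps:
$w{\left(m,p \right)} = -5 + m \left(1 + m^{2}\right)$ ($w{\left(m,p \right)} = -5 + \left(6 + \left(-5 + m m\right)\right) m = -5 + \left(6 + \left(-5 + m^{2}\right)\right) m = -5 + \left(1 + m^{2}\right) m = -5 + m \left(1 + m^{2}\right)$)
$\left(43 + 9\right) \left(-50 + w{\left(-12,7 - 5 \right)}\right) = \left(43 + 9\right) \left(-50 - \left(17 + 1728\right)\right) = 52 \left(-50 - 1745\right) = 52 \left(-1795\right) = -93340$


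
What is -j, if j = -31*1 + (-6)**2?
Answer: -5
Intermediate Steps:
j = 5 (j = -31 + 36 = 5)
-j = -1*5 = -5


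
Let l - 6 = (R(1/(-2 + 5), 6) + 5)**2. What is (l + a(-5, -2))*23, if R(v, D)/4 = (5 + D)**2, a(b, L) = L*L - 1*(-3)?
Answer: 5500082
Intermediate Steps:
a(b, L) = 3 + L**2 (a(b, L) = L**2 + 3 = 3 + L**2)
R(v, D) = 4*(5 + D)**2
l = 239127 (l = 6 + (4*(5 + 6)**2 + 5)**2 = 6 + (4*11**2 + 5)**2 = 6 + (4*121 + 5)**2 = 6 + (484 + 5)**2 = 6 + 489**2 = 6 + 239121 = 239127)
(l + a(-5, -2))*23 = (239127 + (3 + (-2)**2))*23 = (239127 + (3 + 4))*23 = (239127 + 7)*23 = 239134*23 = 5500082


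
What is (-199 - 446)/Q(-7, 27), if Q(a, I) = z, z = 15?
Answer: -43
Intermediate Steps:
Q(a, I) = 15
(-199 - 446)/Q(-7, 27) = (-199 - 446)/15 = -645*1/15 = -43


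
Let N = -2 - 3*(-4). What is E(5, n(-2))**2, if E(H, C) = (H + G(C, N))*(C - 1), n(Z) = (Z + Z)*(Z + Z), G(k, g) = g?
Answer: 50625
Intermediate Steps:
N = 10 (N = -2 + 12 = 10)
n(Z) = 4*Z**2 (n(Z) = (2*Z)*(2*Z) = 4*Z**2)
E(H, C) = (-1 + C)*(10 + H) (E(H, C) = (H + 10)*(C - 1) = (10 + H)*(-1 + C) = (-1 + C)*(10 + H))
E(5, n(-2))**2 = (-10 - 1*5 + 10*(4*(-2)**2) + (4*(-2)**2)*5)**2 = (-10 - 5 + 10*(4*4) + (4*4)*5)**2 = (-10 - 5 + 10*16 + 16*5)**2 = (-10 - 5 + 160 + 80)**2 = 225**2 = 50625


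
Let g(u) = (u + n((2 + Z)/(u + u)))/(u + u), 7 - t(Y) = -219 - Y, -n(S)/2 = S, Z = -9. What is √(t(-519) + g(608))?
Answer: I*√432506866/1216 ≈ 17.103*I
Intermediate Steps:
n(S) = -2*S
t(Y) = 226 + Y (t(Y) = 7 - (-219 - Y) = 7 + (219 + Y) = 226 + Y)
g(u) = (u + 7/u)/(2*u) (g(u) = (u - 2*(2 - 9)/(u + u))/(u + u) = (u - (-14)/(2*u))/((2*u)) = (u - (-14)*1/(2*u))*(1/(2*u)) = (u - (-7)/u)*(1/(2*u)) = (u + 7/u)*(1/(2*u)) = (u + 7/u)/(2*u))
√(t(-519) + g(608)) = √((226 - 519) + (½)*(7 + 608²)/608²) = √(-293 + (½)*(1/369664)*(7 + 369664)) = √(-293 + (½)*(1/369664)*369671) = √(-293 + 369671/739328) = √(-216253433/739328) = I*√432506866/1216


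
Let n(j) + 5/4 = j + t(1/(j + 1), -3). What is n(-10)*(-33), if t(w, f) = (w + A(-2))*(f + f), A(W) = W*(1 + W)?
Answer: 2981/4 ≈ 745.25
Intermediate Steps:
t(w, f) = 2*f*(2 + w) (t(w, f) = (w - 2*(1 - 2))*(f + f) = (w - 2*(-1))*(2*f) = (w + 2)*(2*f) = (2 + w)*(2*f) = 2*f*(2 + w))
n(j) = -53/4 + j - 6/(1 + j) (n(j) = -5/4 + (j + 2*(-3)*(2 + 1/(j + 1))) = -5/4 + (j + 2*(-3)*(2 + 1/(1 + j))) = -5/4 + (j + (-12 - 6/(1 + j))) = -5/4 + (-12 + j - 6/(1 + j)) = -53/4 + j - 6/(1 + j))
n(-10)*(-33) = ((-77 - 49*(-10) + 4*(-10)²)/(4*(1 - 10)))*(-33) = ((¼)*(-77 + 490 + 4*100)/(-9))*(-33) = ((¼)*(-⅑)*(-77 + 490 + 400))*(-33) = ((¼)*(-⅑)*813)*(-33) = -271/12*(-33) = 2981/4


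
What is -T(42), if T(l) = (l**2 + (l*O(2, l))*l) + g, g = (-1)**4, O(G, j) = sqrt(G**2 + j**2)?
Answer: -1765 - 3528*sqrt(442) ≈ -75937.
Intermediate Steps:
g = 1
T(l) = 1 + l**2 + l**2*sqrt(4 + l**2) (T(l) = (l**2 + (l*sqrt(2**2 + l**2))*l) + 1 = (l**2 + (l*sqrt(4 + l**2))*l) + 1 = (l**2 + l**2*sqrt(4 + l**2)) + 1 = 1 + l**2 + l**2*sqrt(4 + l**2))
-T(42) = -(1 + 42**2 + 42**2*sqrt(4 + 42**2)) = -(1 + 1764 + 1764*sqrt(4 + 1764)) = -(1 + 1764 + 1764*sqrt(1768)) = -(1 + 1764 + 1764*(2*sqrt(442))) = -(1 + 1764 + 3528*sqrt(442)) = -(1765 + 3528*sqrt(442)) = -1765 - 3528*sqrt(442)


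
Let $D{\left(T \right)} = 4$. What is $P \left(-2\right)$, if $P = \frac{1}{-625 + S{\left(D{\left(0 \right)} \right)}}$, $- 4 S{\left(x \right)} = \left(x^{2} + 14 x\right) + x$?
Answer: $\frac{1}{322} \approx 0.0031056$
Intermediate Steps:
$S{\left(x \right)} = - \frac{15 x}{4} - \frac{x^{2}}{4}$ ($S{\left(x \right)} = - \frac{\left(x^{2} + 14 x\right) + x}{4} = - \frac{x^{2} + 15 x}{4} = - \frac{15 x}{4} - \frac{x^{2}}{4}$)
$P = - \frac{1}{644}$ ($P = \frac{1}{-625 - 1 \left(15 + 4\right)} = \frac{1}{-625 - 1 \cdot 19} = \frac{1}{-625 - 19} = \frac{1}{-644} = - \frac{1}{644} \approx -0.0015528$)
$P \left(-2\right) = \left(- \frac{1}{644}\right) \left(-2\right) = \frac{1}{322}$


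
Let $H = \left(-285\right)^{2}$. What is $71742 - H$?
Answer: $-9483$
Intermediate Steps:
$H = 81225$
$71742 - H = 71742 - 81225 = -9483$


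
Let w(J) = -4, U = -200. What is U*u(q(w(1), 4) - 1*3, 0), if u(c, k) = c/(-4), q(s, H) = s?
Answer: -350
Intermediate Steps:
u(c, k) = -c/4 (u(c, k) = c*(-¼) = -c/4)
U*u(q(w(1), 4) - 1*3, 0) = -(-50)*(-4 - 1*3) = -(-50)*(-4 - 3) = -(-50)*(-7) = -200*7/4 = -350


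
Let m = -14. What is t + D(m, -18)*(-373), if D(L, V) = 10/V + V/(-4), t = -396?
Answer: -33611/18 ≈ -1867.3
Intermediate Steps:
D(L, V) = 10/V - V/4 (D(L, V) = 10/V + V*(-1/4) = 10/V - V/4)
t + D(m, -18)*(-373) = -396 + (10/(-18) - 1/4*(-18))*(-373) = -396 + (10*(-1/18) + 9/2)*(-373) = -396 + (-5/9 + 9/2)*(-373) = -396 + (71/18)*(-373) = -396 - 26483/18 = -33611/18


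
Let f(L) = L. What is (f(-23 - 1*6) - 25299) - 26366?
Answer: -51694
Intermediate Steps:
(f(-23 - 1*6) - 25299) - 26366 = ((-23 - 1*6) - 25299) - 26366 = ((-23 - 6) - 25299) - 26366 = (-29 - 25299) - 26366 = -25328 - 26366 = -51694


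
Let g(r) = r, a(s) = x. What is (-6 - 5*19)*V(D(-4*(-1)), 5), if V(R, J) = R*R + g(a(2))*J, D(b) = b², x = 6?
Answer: -28886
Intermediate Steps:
a(s) = 6
V(R, J) = R² + 6*J (V(R, J) = R*R + 6*J = R² + 6*J)
(-6 - 5*19)*V(D(-4*(-1)), 5) = (-6 - 5*19)*(((-4*(-1))²)² + 6*5) = (-6 - 95)*((4²)² + 30) = -101*(16² + 30) = -101*(256 + 30) = -101*286 = -28886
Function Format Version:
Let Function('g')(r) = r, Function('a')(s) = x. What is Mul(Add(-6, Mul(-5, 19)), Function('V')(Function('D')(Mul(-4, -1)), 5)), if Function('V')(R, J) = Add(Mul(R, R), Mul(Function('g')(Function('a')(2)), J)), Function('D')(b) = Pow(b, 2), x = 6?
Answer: -28886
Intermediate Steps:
Function('a')(s) = 6
Function('V')(R, J) = Add(Pow(R, 2), Mul(6, J)) (Function('V')(R, J) = Add(Mul(R, R), Mul(6, J)) = Add(Pow(R, 2), Mul(6, J)))
Mul(Add(-6, Mul(-5, 19)), Function('V')(Function('D')(Mul(-4, -1)), 5)) = Mul(Add(-6, Mul(-5, 19)), Add(Pow(Pow(Mul(-4, -1), 2), 2), Mul(6, 5))) = Mul(Add(-6, -95), Add(Pow(Pow(4, 2), 2), 30)) = Mul(-101, Add(Pow(16, 2), 30)) = Mul(-101, Add(256, 30)) = Mul(-101, 286) = -28886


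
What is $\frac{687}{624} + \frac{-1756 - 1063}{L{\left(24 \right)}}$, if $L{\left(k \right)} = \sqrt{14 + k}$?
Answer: $\frac{229}{208} - \frac{2819 \sqrt{38}}{38} \approx -456.2$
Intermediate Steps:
$\frac{687}{624} + \frac{-1756 - 1063}{L{\left(24 \right)}} = \frac{687}{624} + \frac{-1756 - 1063}{\sqrt{14 + 24}} = 687 \cdot \frac{1}{624} - \frac{2819}{\sqrt{38}} = \frac{229}{208} - 2819 \frac{\sqrt{38}}{38} = \frac{229}{208} - \frac{2819 \sqrt{38}}{38}$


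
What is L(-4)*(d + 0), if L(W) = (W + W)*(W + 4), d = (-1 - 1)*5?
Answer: 0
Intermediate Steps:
d = -10 (d = -2*5 = -10)
L(W) = 2*W*(4 + W) (L(W) = (2*W)*(4 + W) = 2*W*(4 + W))
L(-4)*(d + 0) = (2*(-4)*(4 - 4))*(-10 + 0) = (2*(-4)*0)*(-10) = 0*(-10) = 0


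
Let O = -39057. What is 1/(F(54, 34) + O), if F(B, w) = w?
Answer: -1/39023 ≈ -2.5626e-5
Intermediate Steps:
1/(F(54, 34) + O) = 1/(34 - 39057) = 1/(-39023) = -1/39023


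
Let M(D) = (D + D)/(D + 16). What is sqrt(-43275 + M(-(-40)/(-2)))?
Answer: I*sqrt(43265) ≈ 208.0*I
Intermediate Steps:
M(D) = 2*D/(16 + D) (M(D) = (2*D)/(16 + D) = 2*D/(16 + D))
sqrt(-43275 + M(-(-40)/(-2))) = sqrt(-43275 + 2*(-(-40)/(-2))/(16 - (-40)/(-2))) = sqrt(-43275 + 2*(-(-40)*(-1)/2)/(16 - (-40)*(-1)/2)) = sqrt(-43275 + 2*(-4*5)/(16 - 4*5)) = sqrt(-43275 + 2*(-20)/(16 - 20)) = sqrt(-43275 + 2*(-20)/(-4)) = sqrt(-43275 + 2*(-20)*(-1/4)) = sqrt(-43275 + 10) = sqrt(-43265) = I*sqrt(43265)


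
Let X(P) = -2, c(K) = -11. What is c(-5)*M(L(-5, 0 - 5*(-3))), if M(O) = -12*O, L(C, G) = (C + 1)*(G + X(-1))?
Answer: -6864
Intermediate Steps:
L(C, G) = (1 + C)*(-2 + G) (L(C, G) = (C + 1)*(G - 2) = (1 + C)*(-2 + G))
c(-5)*M(L(-5, 0 - 5*(-3))) = -(-132)*(-2 + (0 - 5*(-3)) - 2*(-5) - 5*(0 - 5*(-3))) = -(-132)*(-2 + (0 + 15) + 10 - 5*(0 + 15)) = -(-132)*(-2 + 15 + 10 - 5*15) = -(-132)*(-2 + 15 + 10 - 75) = -(-132)*(-52) = -11*624 = -6864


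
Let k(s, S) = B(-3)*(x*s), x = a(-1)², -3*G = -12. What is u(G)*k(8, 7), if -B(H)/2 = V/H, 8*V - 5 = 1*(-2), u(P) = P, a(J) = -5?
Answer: 200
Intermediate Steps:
G = 4 (G = -⅓*(-12) = 4)
V = 3/8 (V = 5/8 + (1*(-2))/8 = 5/8 + (⅛)*(-2) = 5/8 - ¼ = 3/8 ≈ 0.37500)
x = 25 (x = (-5)² = 25)
B(H) = -3/(4*H)
k(s, S) = 25*s/4 (k(s, S) = (-¾/(-3))*(25*s) = (-¾*(-⅓))*(25*s) = (25*s)/4 = 25*s/4)
u(G)*k(8, 7) = 4*((25/4)*8) = 4*50 = 200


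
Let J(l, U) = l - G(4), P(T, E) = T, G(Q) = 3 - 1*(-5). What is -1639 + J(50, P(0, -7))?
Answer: -1597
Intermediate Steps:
G(Q) = 8 (G(Q) = 3 + 5 = 8)
J(l, U) = -8 + l (J(l, U) = l - 1*8 = l - 8 = -8 + l)
-1639 + J(50, P(0, -7)) = -1639 + (-8 + 50) = -1639 + 42 = -1597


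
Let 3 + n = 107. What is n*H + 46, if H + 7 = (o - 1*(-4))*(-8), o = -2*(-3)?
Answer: -9002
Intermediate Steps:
n = 104 (n = -3 + 107 = 104)
o = 6
H = -87 (H = -7 + (6 - 1*(-4))*(-8) = -7 + (6 + 4)*(-8) = -7 + 10*(-8) = -7 - 80 = -87)
n*H + 46 = 104*(-87) + 46 = -9048 + 46 = -9002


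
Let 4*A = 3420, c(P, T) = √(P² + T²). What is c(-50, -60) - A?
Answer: -855 + 10*√61 ≈ -776.90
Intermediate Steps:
A = 855 (A = (¼)*3420 = 855)
c(-50, -60) - A = √((-50)² + (-60)²) - 1*855 = √(2500 + 3600) - 855 = √6100 - 855 = 10*√61 - 855 = -855 + 10*√61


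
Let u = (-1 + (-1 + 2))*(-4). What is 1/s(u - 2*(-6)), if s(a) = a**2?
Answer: 1/144 ≈ 0.0069444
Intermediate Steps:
u = 0 (u = (-1 + 1)*(-4) = 0*(-4) = 0)
1/s(u - 2*(-6)) = 1/((0 - 2*(-6))**2) = 1/((0 + 12)**2) = 1/(12**2) = 1/144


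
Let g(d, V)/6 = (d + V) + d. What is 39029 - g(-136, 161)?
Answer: 39695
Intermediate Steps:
g(d, V) = 6*V + 12*d (g(d, V) = 6*((d + V) + d) = 6*((V + d) + d) = 6*(V + 2*d) = 6*V + 12*d)
39029 - g(-136, 161) = 39029 - (6*161 + 12*(-136)) = 39029 - (966 - 1632) = 39029 - 1*(-666) = 39029 + 666 = 39695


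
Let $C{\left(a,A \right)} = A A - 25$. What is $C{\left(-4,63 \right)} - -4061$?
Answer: $8005$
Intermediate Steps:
$C{\left(a,A \right)} = -25 + A^{2}$ ($C{\left(a,A \right)} = A^{2} - 25 = -25 + A^{2}$)
$C{\left(-4,63 \right)} - -4061 = \left(-25 + 63^{2}\right) - -4061 = \left(-25 + 3969\right) + 4061 = 3944 + 4061 = 8005$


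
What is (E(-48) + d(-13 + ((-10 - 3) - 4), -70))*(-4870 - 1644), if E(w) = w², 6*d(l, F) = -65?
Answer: -44813063/3 ≈ -1.4938e+7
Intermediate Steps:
d(l, F) = -65/6 (d(l, F) = (⅙)*(-65) = -65/6)
(E(-48) + d(-13 + ((-10 - 3) - 4), -70))*(-4870 - 1644) = ((-48)² - 65/6)*(-4870 - 1644) = (2304 - 65/6)*(-6514) = (13759/6)*(-6514) = -44813063/3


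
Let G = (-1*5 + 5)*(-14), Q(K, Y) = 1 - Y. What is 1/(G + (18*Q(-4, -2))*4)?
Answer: 1/216 ≈ 0.0046296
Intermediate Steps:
G = 0 (G = (-5 + 5)*(-14) = 0*(-14) = 0)
1/(G + (18*Q(-4, -2))*4) = 1/(0 + (18*(1 - 1*(-2)))*4) = 1/(0 + (18*(1 + 2))*4) = 1/(0 + (18*3)*4) = 1/(0 + 54*4) = 1/(0 + 216) = 1/216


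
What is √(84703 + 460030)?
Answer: 7*√11117 ≈ 738.06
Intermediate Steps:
√(84703 + 460030) = √544733 = 7*√11117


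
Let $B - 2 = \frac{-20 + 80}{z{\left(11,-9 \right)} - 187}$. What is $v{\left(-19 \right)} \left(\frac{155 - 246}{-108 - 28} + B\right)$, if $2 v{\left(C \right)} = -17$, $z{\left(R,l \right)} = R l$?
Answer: $- \frac{47829}{2288} \approx -20.904$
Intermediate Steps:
$v{\left(C \right)} = - \frac{17}{2}$ ($v{\left(C \right)} = \frac{1}{2} \left(-17\right) = - \frac{17}{2}$)
$B = \frac{256}{143}$ ($B = 2 + \frac{-20 + 80}{11 \left(-9\right) - 187} = 2 + \frac{60}{-99 - 187} = 2 + \frac{60}{-286} = 2 + 60 \left(- \frac{1}{286}\right) = 2 - \frac{30}{143} = \frac{256}{143} \approx 1.7902$)
$v{\left(-19 \right)} \left(\frac{155 - 246}{-108 - 28} + B\right) = - \frac{17 \left(\frac{155 - 246}{-108 - 28} + \frac{256}{143}\right)}{2} = - \frac{17 \left(- \frac{91}{-136} + \frac{256}{143}\right)}{2} = - \frac{17 \left(\left(-91\right) \left(- \frac{1}{136}\right) + \frac{256}{143}\right)}{2} = - \frac{17 \left(\frac{91}{136} + \frac{256}{143}\right)}{2} = \left(- \frac{17}{2}\right) \frac{47829}{19448} = - \frac{47829}{2288}$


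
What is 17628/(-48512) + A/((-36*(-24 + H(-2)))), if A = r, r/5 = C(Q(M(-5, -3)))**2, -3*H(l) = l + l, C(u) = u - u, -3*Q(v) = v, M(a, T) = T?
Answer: -4407/12128 ≈ -0.36337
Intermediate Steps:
Q(v) = -v/3
C(u) = 0
H(l) = -2*l/3 (H(l) = -(l + l)/3 = -2*l/3)
r = 0 (r = 5*0**2 = 5*0 = 0)
A = 0
17628/(-48512) + A/((-36*(-24 + H(-2)))) = 17628/(-48512) + 0/((-36*(-24 - 2/3*(-2)))) = 17628*(-1/48512) + 0/((-36*(-24 + 4/3))) = -4407/12128 + 0/((-36*(-68/3))) = -4407/12128 + 0/816 = -4407/12128 + 0*(1/816) = -4407/12128 + 0 = -4407/12128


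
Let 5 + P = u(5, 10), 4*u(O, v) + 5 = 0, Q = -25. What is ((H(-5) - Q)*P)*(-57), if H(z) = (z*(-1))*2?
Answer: 49875/4 ≈ 12469.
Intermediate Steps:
u(O, v) = -5/4 (u(O, v) = -5/4 + (¼)*0 = -5/4 + 0 = -5/4)
H(z) = -2*z (H(z) = -z*2 = -2*z)
P = -25/4 (P = -5 - 5/4 = -25/4 ≈ -6.2500)
((H(-5) - Q)*P)*(-57) = ((-2*(-5) - 1*(-25))*(-25/4))*(-57) = ((10 + 25)*(-25/4))*(-57) = (35*(-25/4))*(-57) = -875/4*(-57) = 49875/4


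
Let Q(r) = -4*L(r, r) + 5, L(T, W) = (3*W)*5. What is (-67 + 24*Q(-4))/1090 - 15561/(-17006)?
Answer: 28954342/4634135 ≈ 6.2481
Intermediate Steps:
L(T, W) = 15*W
Q(r) = 5 - 60*r (Q(r) = -60*r + 5 = 5 - 60*r)
(-67 + 24*Q(-4))/1090 - 15561/(-17006) = (-67 + 24*(5 - 60*(-4)))/1090 - 15561/(-17006) = (-67 + 24*(5 + 240))*(1/1090) - 15561*(-1/17006) = (-67 + 24*245)*(1/1090) + 15561/17006 = (-67 + 5880)*(1/1090) + 15561/17006 = 5813*(1/1090) + 15561/17006 = 5813/1090 + 15561/17006 = 28954342/4634135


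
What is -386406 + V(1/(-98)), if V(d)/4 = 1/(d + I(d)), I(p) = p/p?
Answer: -37480990/97 ≈ -3.8640e+5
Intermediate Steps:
I(p) = 1
V(d) = 4/(1 + d) (V(d) = 4/(d + 1) = 4/(1 + d))
-386406 + V(1/(-98)) = -386406 + 4/(1 + 1/(-98)) = -386406 + 4/(1 - 1/98) = -386406 + 4/(97/98) = -386406 + 4*(98/97) = -386406 + 392/97 = -37480990/97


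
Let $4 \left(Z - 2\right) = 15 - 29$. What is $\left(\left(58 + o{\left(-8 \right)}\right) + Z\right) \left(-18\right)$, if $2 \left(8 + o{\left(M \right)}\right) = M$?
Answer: $-801$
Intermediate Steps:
$o{\left(M \right)} = -8 + \frac{M}{2}$
$Z = - \frac{3}{2}$ ($Z = 2 + \frac{15 - 29}{4} = 2 + \frac{1}{4} \left(-14\right) = 2 - \frac{7}{2} = - \frac{3}{2} \approx -1.5$)
$\left(\left(58 + o{\left(-8 \right)}\right) + Z\right) \left(-18\right) = \left(\left(58 + \left(-8 + \frac{1}{2} \left(-8\right)\right)\right) - \frac{3}{2}\right) \left(-18\right) = \left(\left(58 - 12\right) - \frac{3}{2}\right) \left(-18\right) = \left(46 - \frac{3}{2}\right) \left(-18\right) = \frac{89}{2} \left(-18\right) = -801$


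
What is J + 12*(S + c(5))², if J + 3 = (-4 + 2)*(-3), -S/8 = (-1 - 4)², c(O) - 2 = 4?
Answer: 451635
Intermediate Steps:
c(O) = 6 (c(O) = 2 + 4 = 6)
S = -200 (S = -8*(-1 - 4)² = -8*(-5)² = -8*25 = -200)
J = 3 (J = -3 + (-4 + 2)*(-3) = -3 - 2*(-3) = -3 + 6 = 3)
J + 12*(S + c(5))² = 3 + 12*(-200 + 6)² = 3 + 12*(-194)² = 3 + 12*37636 = 3 + 451632 = 451635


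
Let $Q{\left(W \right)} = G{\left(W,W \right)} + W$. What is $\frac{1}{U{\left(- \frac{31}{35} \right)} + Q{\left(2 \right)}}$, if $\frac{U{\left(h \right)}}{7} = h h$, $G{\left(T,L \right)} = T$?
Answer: $\frac{175}{1661} \approx 0.10536$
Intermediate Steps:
$Q{\left(W \right)} = 2 W$ ($Q{\left(W \right)} = W + W = 2 W$)
$U{\left(h \right)} = 7 h^{2}$ ($U{\left(h \right)} = 7 h h = 7 h^{2}$)
$\frac{1}{U{\left(- \frac{31}{35} \right)} + Q{\left(2 \right)}} = \frac{1}{7 \left(- \frac{31}{35}\right)^{2} + 2 \cdot 2} = \frac{1}{7 \left(\left(-31\right) \frac{1}{35}\right)^{2} + 4} = \frac{1}{7 \left(- \frac{31}{35}\right)^{2} + 4} = \frac{1}{7 \cdot \frac{961}{1225} + 4} = \frac{1}{\frac{961}{175} + 4} = \frac{1}{\frac{1661}{175}} = \frac{175}{1661}$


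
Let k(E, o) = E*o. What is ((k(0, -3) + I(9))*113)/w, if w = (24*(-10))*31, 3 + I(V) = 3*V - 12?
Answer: -113/620 ≈ -0.18226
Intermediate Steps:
I(V) = -15 + 3*V (I(V) = -3 + (3*V - 12) = -3 + (-12 + 3*V) = -15 + 3*V)
w = -7440 (w = -240*31 = -7440)
((k(0, -3) + I(9))*113)/w = ((0*(-3) + (-15 + 3*9))*113)/(-7440) = ((0 + (-15 + 27))*113)*(-1/7440) = ((0 + 12)*113)*(-1/7440) = (12*113)*(-1/7440) = 1356*(-1/7440) = -113/620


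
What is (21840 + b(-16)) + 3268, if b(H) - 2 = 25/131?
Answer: 3289435/131 ≈ 25110.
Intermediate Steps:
b(H) = 287/131 (b(H) = 2 + 25/131 = 287/131)
(21840 + b(-16)) + 3268 = (21840 + 287/131) + 3268 = 2861327/131 + 3268 = 3289435/131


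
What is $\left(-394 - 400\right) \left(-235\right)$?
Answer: $186590$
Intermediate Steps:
$\left(-394 - 400\right) \left(-235\right) = \left(-794\right) \left(-235\right) = 186590$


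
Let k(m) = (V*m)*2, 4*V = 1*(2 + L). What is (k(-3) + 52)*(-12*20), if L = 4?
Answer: -10320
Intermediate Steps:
V = 3/2 (V = (1*(2 + 4))/4 = (1*6)/4 = (¼)*6 = 3/2 ≈ 1.5000)
k(m) = 3*m (k(m) = (3*m/2)*2 = 3*m)
(k(-3) + 52)*(-12*20) = (3*(-3) + 52)*(-12*20) = (-9 + 52)*(-240) = 43*(-240) = -10320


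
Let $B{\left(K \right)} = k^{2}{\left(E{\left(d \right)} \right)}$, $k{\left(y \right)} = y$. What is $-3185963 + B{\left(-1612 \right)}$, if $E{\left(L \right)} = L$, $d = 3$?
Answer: $-3185954$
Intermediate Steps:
$B{\left(K \right)} = 9$ ($B{\left(K \right)} = 3^{2} = 9$)
$-3185963 + B{\left(-1612 \right)} = -3185963 + 9 = -3185954$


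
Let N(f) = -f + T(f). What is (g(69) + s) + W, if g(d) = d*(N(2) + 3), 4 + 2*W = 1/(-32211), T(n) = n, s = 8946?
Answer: 589525721/64422 ≈ 9151.0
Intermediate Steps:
N(f) = 0 (N(f) = -f + f = 0)
W = -128845/64422 (W = -2 + (1/2)/(-32211) = -2 + (1/2)*(-1/32211) = -2 - 1/64422 = -128845/64422 ≈ -2.0000)
g(d) = 3*d (g(d) = d*(0 + 3) = d*3 = 3*d)
(g(69) + s) + W = (3*69 + 8946) - 128845/64422 = (207 + 8946) - 128845/64422 = 9153 - 128845/64422 = 589525721/64422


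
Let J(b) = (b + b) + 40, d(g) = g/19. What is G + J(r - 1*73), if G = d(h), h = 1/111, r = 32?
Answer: -88577/2109 ≈ -42.000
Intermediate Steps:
h = 1/111 ≈ 0.0090090
d(g) = g/19 (d(g) = g*(1/19) = g/19)
G = 1/2109 (G = (1/19)*(1/111) = 1/2109 ≈ 0.00047416)
J(b) = 40 + 2*b (J(b) = 2*b + 40 = 40 + 2*b)
G + J(r - 1*73) = 1/2109 + (40 + 2*(32 - 1*73)) = 1/2109 + (40 + 2*(32 - 73)) = 1/2109 + (40 + 2*(-41)) = 1/2109 + (40 - 82) = 1/2109 - 42 = -88577/2109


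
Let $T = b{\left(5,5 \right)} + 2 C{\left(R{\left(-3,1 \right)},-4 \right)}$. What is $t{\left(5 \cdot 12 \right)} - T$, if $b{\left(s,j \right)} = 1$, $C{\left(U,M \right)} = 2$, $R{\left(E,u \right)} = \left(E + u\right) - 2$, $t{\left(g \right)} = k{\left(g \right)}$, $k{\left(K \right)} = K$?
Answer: $55$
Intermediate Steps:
$t{\left(g \right)} = g$
$R{\left(E,u \right)} = -2 + E + u$
$T = 5$ ($T = 1 + 2 \cdot 2 = 1 + 4 = 5$)
$t{\left(5 \cdot 12 \right)} - T = 5 \cdot 12 - 5 = 60 - 5 = 55$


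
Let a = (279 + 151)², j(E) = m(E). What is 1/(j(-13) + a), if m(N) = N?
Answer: 1/184887 ≈ 5.4087e-6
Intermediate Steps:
j(E) = E
a = 184900 (a = 430² = 184900)
1/(j(-13) + a) = 1/(-13 + 184900) = 1/184887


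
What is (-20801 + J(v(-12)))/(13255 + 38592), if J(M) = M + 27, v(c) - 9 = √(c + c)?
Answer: -20765/51847 + 2*I*√6/51847 ≈ -0.40051 + 9.4489e-5*I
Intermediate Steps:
v(c) = 9 + √2*√c (v(c) = 9 + √(c + c) = 9 + √(2*c) = 9 + √2*√c)
J(M) = 27 + M
(-20801 + J(v(-12)))/(13255 + 38592) = (-20801 + (27 + (9 + √2*√(-12))))/(13255 + 38592) = (-20801 + (27 + (9 + √2*(2*I*√3))))/51847 = (-20801 + (27 + (9 + 2*I*√6)))*(1/51847) = (-20801 + (36 + 2*I*√6))*(1/51847) = (-20765 + 2*I*√6)*(1/51847) = -20765/51847 + 2*I*√6/51847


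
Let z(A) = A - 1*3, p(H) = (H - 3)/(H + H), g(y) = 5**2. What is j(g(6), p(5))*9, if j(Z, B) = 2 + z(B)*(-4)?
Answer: 594/5 ≈ 118.80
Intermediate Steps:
g(y) = 25
p(H) = (-3 + H)/(2*H) (p(H) = (-3 + H)/((2*H)) = (-3 + H)*(1/(2*H)) = (-3 + H)/(2*H))
z(A) = -3 + A (z(A) = A - 3 = -3 + A)
j(Z, B) = 14 - 4*B (j(Z, B) = 2 + (-3 + B)*(-4) = 2 + (12 - 4*B) = 14 - 4*B)
j(g(6), p(5))*9 = (14 - 2*(-3 + 5)/5)*9 = (14 - 2*2/5)*9 = (14 - 4*1/5)*9 = (14 - 4/5)*9 = (66/5)*9 = 594/5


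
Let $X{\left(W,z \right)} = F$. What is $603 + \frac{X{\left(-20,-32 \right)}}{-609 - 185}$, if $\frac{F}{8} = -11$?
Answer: $\frac{239435}{397} \approx 603.11$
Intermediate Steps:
$F = -88$ ($F = 8 \left(-11\right) = -88$)
$X{\left(W,z \right)} = -88$
$603 + \frac{X{\left(-20,-32 \right)}}{-609 - 185} = 603 + \frac{1}{-609 - 185} \left(-88\right) = 603 + \frac{1}{-794} \left(-88\right) = 603 - - \frac{44}{397} = 603 + \frac{44}{397} = \frac{239435}{397}$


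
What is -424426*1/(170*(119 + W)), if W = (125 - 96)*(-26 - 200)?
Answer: 212213/546975 ≈ 0.38798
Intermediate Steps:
W = -6554 (W = 29*(-226) = -6554)
-424426*1/(170*(119 + W)) = -424426*1/(170*(119 - 6554)) = -424426/((-6435*170)) = -424426/(-1093950) = -424426*(-1/1093950) = 212213/546975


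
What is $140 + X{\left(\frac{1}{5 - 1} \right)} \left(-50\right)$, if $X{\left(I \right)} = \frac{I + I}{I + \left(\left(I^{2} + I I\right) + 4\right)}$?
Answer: $\frac{940}{7} \approx 134.29$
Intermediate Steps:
$X{\left(I \right)} = \frac{2 I}{4 + I + 2 I^{2}}$ ($X{\left(I \right)} = \frac{2 I}{I + \left(\left(I^{2} + I^{2}\right) + 4\right)} = \frac{2 I}{I + \left(2 I^{2} + 4\right)} = \frac{2 I}{I + \left(4 + 2 I^{2}\right)} = \frac{2 I}{4 + I + 2 I^{2}}$)
$140 + X{\left(\frac{1}{5 - 1} \right)} \left(-50\right) = 140 + \frac{2}{\left(5 - 1\right) \left(4 + \frac{1}{5 - 1} + 2 \left(\frac{1}{5 - 1}\right)^{2}\right)} \left(-50\right) = 140 + \frac{2}{4 \left(4 + \frac{1}{4} + 2 \left(\frac{1}{4}\right)^{2}\right)} \left(-50\right) = 140 + 2 \cdot \frac{1}{4} \frac{1}{4 + \frac{1}{4} + \frac{2}{16}} \left(-50\right) = 140 + 2 \cdot \frac{1}{4} \frac{1}{4 + \frac{1}{4} + 2 \cdot \frac{1}{16}} \left(-50\right) = 140 + 2 \cdot \frac{1}{4} \frac{1}{4 + \frac{1}{4} + \frac{1}{8}} \left(-50\right) = 140 + 2 \cdot \frac{1}{4} \frac{1}{\frac{35}{8}} \left(-50\right) = 140 + 2 \cdot \frac{1}{4} \cdot \frac{8}{35} \left(-50\right) = 140 + \frac{4}{35} \left(-50\right) = 140 - \frac{40}{7} = \frac{940}{7}$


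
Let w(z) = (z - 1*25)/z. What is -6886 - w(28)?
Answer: -192811/28 ≈ -6886.1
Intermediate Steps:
w(z) = (-25 + z)/z (w(z) = (z - 25)/z = (-25 + z)/z)
-6886 - w(28) = -6886 - (-25 + 28)/28 = -6886 - 3/28 = -192811/28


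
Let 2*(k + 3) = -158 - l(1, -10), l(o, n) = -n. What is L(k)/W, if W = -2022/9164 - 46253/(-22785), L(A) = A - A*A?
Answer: -799293060720/188895611 ≈ -4231.4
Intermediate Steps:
k = -87 (k = -3 + (-158 - (-1)*(-10))/2 = -3 + (-158 - 1*10)/2 = -3 + (-158 - 10)/2 = -3 + (1/2)*(-168) = -3 - 84 = -87)
L(A) = A - A**2
W = 188895611/104400870 (W = -2022*1/9164 - 46253*(-1/22785) = -1011/4582 + 46253/22785 = 188895611/104400870 ≈ 1.8093)
L(k)/W = (-87*(1 - 1*(-87)))/(188895611/104400870) = -87*(1 + 87)*(104400870/188895611) = -87*88*(104400870/188895611) = -7656*104400870/188895611 = -799293060720/188895611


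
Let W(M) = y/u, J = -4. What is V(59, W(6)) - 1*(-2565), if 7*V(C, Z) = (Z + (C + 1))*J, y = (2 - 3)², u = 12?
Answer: 7592/3 ≈ 2530.7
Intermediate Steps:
y = 1 (y = (-1)² = 1)
W(M) = 1/12
V(C, Z) = -4/7 - 4*C/7 - 4*Z/7 (V(C, Z) = ((Z + (C + 1))*(-4))/7 = ((Z + (1 + C))*(-4))/7 = ((1 + C + Z)*(-4))/7 = (-4 - 4*C - 4*Z)/7 = -4/7 - 4*C/7 - 4*Z/7)
V(59, W(6)) - 1*(-2565) = (-4/7 - 4/7*59 - 4/7*1/12) - 1*(-2565) = (-4/7 - 236/7 - 1/21) + 2565 = -103/3 + 2565 = 7592/3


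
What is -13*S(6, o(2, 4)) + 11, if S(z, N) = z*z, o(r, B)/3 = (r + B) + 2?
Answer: -457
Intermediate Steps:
o(r, B) = 6 + 3*B + 3*r (o(r, B) = 3*((r + B) + 2) = 3*((B + r) + 2) = 3*(2 + B + r) = 6 + 3*B + 3*r)
S(z, N) = z**2
-13*S(6, o(2, 4)) + 11 = -13*6**2 + 11 = -13*36 + 11 = -468 + 11 = -457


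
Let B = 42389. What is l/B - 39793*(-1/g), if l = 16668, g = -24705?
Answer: -1275002537/1047220245 ≈ -1.2175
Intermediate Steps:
l/B - 39793*(-1/g) = 16668/42389 - 39793/((-1*(-24705))) = 16668*(1/42389) - 39793/24705 = 16668/42389 - 39793*1/24705 = 16668/42389 - 39793/24705 = -1275002537/1047220245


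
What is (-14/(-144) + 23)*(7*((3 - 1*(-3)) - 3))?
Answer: 11641/24 ≈ 485.04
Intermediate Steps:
(-14/(-144) + 23)*(7*((3 - 1*(-3)) - 3)) = (-14*(-1/144) + 23)*(7*((3 + 3) - 3)) = (7/72 + 23)*(7*(6 - 3)) = 1663*(7*3)/72 = (1663/72)*21 = 11641/24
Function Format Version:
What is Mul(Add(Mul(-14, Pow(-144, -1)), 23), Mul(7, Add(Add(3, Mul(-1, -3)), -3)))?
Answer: Rational(11641, 24) ≈ 485.04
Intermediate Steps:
Mul(Add(Mul(-14, Pow(-144, -1)), 23), Mul(7, Add(Add(3, Mul(-1, -3)), -3))) = Mul(Add(Mul(-14, Rational(-1, 144)), 23), Mul(7, Add(Add(3, 3), -3))) = Mul(Add(Rational(7, 72), 23), Mul(7, Add(6, -3))) = Mul(Rational(1663, 72), Mul(7, 3)) = Mul(Rational(1663, 72), 21) = Rational(11641, 24)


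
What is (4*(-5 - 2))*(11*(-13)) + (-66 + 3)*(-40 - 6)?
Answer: 6902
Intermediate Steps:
(4*(-5 - 2))*(11*(-13)) + (-66 + 3)*(-40 - 6) = (4*(-7))*(-143) - 63*(-46) = -28*(-143) + 2898 = 4004 + 2898 = 6902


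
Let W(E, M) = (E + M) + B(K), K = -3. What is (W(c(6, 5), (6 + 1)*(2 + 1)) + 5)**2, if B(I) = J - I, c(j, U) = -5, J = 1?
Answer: 625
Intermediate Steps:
B(I) = 1 - I
W(E, M) = 4 + E + M (W(E, M) = (E + M) + (1 - 1*(-3)) = (E + M) + (1 + 3) = (E + M) + 4 = 4 + E + M)
(W(c(6, 5), (6 + 1)*(2 + 1)) + 5)**2 = ((4 - 5 + (6 + 1)*(2 + 1)) + 5)**2 = ((4 - 5 + 7*3) + 5)**2 = ((4 - 5 + 21) + 5)**2 = (20 + 5)**2 = 25**2 = 625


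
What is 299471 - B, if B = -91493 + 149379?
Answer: 241585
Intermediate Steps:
B = 57886
299471 - B = 299471 - 1*57886 = 299471 - 57886 = 241585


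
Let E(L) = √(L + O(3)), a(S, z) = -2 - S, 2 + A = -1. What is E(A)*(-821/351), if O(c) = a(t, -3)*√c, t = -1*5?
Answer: -821*√(-3 + 3*√3)/351 ≈ -3.4663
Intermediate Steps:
t = -5
A = -3 (A = -2 - 1 = -3)
O(c) = 3*√c (O(c) = (-2 - 1*(-5))*√c = (-2 + 5)*√c = 3*√c)
E(L) = √(L + 3*√3)
E(A)*(-821/351) = √(-3 + 3*√3)*(-821/351) = -821*√(-3 + 3*√3)/351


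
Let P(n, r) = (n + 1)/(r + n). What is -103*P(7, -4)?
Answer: -824/3 ≈ -274.67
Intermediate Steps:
P(n, r) = (1 + n)/(n + r)
-103*P(7, -4) = -103*(1 + 7)/(7 - 4) = -103*8/3 = -824/3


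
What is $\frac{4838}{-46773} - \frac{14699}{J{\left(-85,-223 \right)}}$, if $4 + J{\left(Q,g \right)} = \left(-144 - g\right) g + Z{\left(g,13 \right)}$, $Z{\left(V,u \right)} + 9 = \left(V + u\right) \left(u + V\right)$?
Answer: $- \frac{815578187}{1238081310} \approx -0.65874$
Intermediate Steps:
$Z{\left(V,u \right)} = -9 + \left(V + u\right)^{2}$ ($Z{\left(V,u \right)} = -9 + \left(V + u\right) \left(u + V\right) = -9 + \left(V + u\right) \left(V + u\right) = -9 + \left(V + u\right)^{2}$)
$J{\left(Q,g \right)} = -13 + \left(13 + g\right)^{2} + g \left(-144 - g\right)$ ($J{\left(Q,g \right)} = -4 + \left(\left(-144 - g\right) g + \left(-9 + \left(g + 13\right)^{2}\right)\right) = -4 + \left(g \left(-144 - g\right) + \left(-9 + \left(13 + g\right)^{2}\right)\right) = -4 + \left(-9 + \left(13 + g\right)^{2} + g \left(-144 - g\right)\right) = -13 + \left(13 + g\right)^{2} + g \left(-144 - g\right)$)
$\frac{4838}{-46773} - \frac{14699}{J{\left(-85,-223 \right)}} = \frac{4838}{-46773} - \frac{14699}{156 - -26314} = 4838 \left(- \frac{1}{46773}\right) - \frac{14699}{156 + 26314} = - \frac{4838}{46773} - \frac{14699}{26470} = - \frac{815578187}{1238081310}$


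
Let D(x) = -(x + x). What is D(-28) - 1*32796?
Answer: -32740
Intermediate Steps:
D(x) = -2*x
D(-28) - 1*32796 = -2*(-28) - 1*32796 = 56 - 32796 = -32740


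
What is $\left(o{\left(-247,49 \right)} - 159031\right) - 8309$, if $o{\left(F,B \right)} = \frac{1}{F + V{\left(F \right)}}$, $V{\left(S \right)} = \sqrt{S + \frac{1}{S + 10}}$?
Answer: $- \frac{2429387458359}{14517673} - \frac{2 i \sqrt{3468495}}{14517673} \approx -1.6734 \cdot 10^{5} - 0.00025657 i$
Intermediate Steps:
$V{\left(S \right)} = \sqrt{S + \frac{1}{10 + S}}$
$o{\left(F,B \right)} = \frac{1}{F + \sqrt{\frac{1 + F \left(10 + F\right)}{10 + F}}}$
$\left(o{\left(-247,49 \right)} - 159031\right) - 8309 = \left(\frac{1}{-247 + \sqrt{\frac{1 - 247 \left(10 - 247\right)}{10 - 247}}} - 159031\right) - 8309 = \left(\frac{1}{-247 + \sqrt{\frac{1 - -58539}{-237}}} - 159031\right) - 8309 = \left(\frac{1}{-247 + \sqrt{- \frac{1 + 58539}{237}}} - 159031\right) - 8309 = \left(\frac{1}{-247 + \sqrt{\left(- \frac{1}{237}\right) 58540}} - 159031\right) - 8309 = \left(\frac{1}{-247 + \sqrt{- \frac{58540}{237}}} - 159031\right) - 8309 = \left(\frac{1}{-247 + \frac{2 i \sqrt{3468495}}{237}} - 159031\right) - 8309 = \left(-159031 + \frac{1}{-247 + \frac{2 i \sqrt{3468495}}{237}}\right) - 8309 = -167340 + \frac{1}{-247 + \frac{2 i \sqrt{3468495}}{237}}$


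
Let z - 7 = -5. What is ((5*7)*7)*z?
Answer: 490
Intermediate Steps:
z = 2 (z = 7 - 5 = 2)
((5*7)*7)*z = ((5*7)*7)*2 = (35*7)*2 = 245*2 = 490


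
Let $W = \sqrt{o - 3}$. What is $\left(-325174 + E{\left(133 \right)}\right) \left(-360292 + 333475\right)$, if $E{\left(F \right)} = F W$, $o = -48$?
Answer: $8720191158 - 3566661 i \sqrt{51} \approx 8.7202 \cdot 10^{9} - 2.5471 \cdot 10^{7} i$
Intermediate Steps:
$W = i \sqrt{51}$ ($W = \sqrt{-48 - 3} = \sqrt{-51} = i \sqrt{51} \approx 7.1414 i$)
$E{\left(F \right)} = i F \sqrt{51}$ ($E{\left(F \right)} = F i \sqrt{51} = i F \sqrt{51}$)
$\left(-325174 + E{\left(133 \right)}\right) \left(-360292 + 333475\right) = \left(-325174 + i 133 \sqrt{51}\right) \left(-360292 + 333475\right) = \left(-325174 + 133 i \sqrt{51}\right) \left(-26817\right) = 8720191158 - 3566661 i \sqrt{51}$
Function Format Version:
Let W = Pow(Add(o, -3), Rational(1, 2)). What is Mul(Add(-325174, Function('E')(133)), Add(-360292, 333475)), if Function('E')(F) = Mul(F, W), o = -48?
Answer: Add(8720191158, Mul(-3566661, I, Pow(51, Rational(1, 2)))) ≈ Add(8.7202e+9, Mul(-2.5471e+7, I))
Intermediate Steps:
W = Mul(I, Pow(51, Rational(1, 2))) (W = Pow(Add(-48, -3), Rational(1, 2)) = Pow(-51, Rational(1, 2)) = Mul(I, Pow(51, Rational(1, 2))) ≈ Mul(7.1414, I))
Function('E')(F) = Mul(I, F, Pow(51, Rational(1, 2))) (Function('E')(F) = Mul(F, Mul(I, Pow(51, Rational(1, 2)))) = Mul(I, F, Pow(51, Rational(1, 2))))
Mul(Add(-325174, Function('E')(133)), Add(-360292, 333475)) = Mul(Add(-325174, Mul(I, 133, Pow(51, Rational(1, 2)))), Add(-360292, 333475)) = Mul(Add(-325174, Mul(133, I, Pow(51, Rational(1, 2)))), -26817) = Add(8720191158, Mul(-3566661, I, Pow(51, Rational(1, 2))))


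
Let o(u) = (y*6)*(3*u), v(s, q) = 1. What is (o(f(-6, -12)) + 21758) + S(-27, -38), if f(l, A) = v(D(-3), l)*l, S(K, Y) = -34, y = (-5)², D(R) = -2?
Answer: 19024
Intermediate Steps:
y = 25
f(l, A) = l (f(l, A) = 1*l = l)
o(u) = 450*u (o(u) = (25*6)*(3*u) = 150*(3*u) = 450*u)
(o(f(-6, -12)) + 21758) + S(-27, -38) = (450*(-6) + 21758) - 34 = (-2700 + 21758) - 34 = 19058 - 34 = 19024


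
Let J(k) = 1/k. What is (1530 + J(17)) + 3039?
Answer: 77674/17 ≈ 4569.1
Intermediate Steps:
(1530 + J(17)) + 3039 = (1530 + 1/17) + 3039 = 26011/17 + 3039 = 77674/17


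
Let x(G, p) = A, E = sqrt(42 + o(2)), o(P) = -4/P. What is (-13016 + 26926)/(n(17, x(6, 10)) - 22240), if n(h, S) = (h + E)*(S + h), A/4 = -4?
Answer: -309121930/493861689 - 27820*sqrt(10)/493861689 ≈ -0.62611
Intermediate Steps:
A = -16 (A = 4*(-4) = -16)
E = 2*sqrt(10) (E = sqrt(42 - 4/2) = sqrt(42 - 4*1/2) = sqrt(42 - 2) = sqrt(40) = 2*sqrt(10) ≈ 6.3246)
x(G, p) = -16
n(h, S) = (S + h)*(h + 2*sqrt(10)) (n(h, S) = (h + 2*sqrt(10))*(S + h) = (S + h)*(h + 2*sqrt(10)))
(-13016 + 26926)/(n(17, x(6, 10)) - 22240) = (-13016 + 26926)/((17**2 - 16*17 + 2*(-16)*sqrt(10) + 2*17*sqrt(10)) - 22240) = 13910/((289 - 272 - 32*sqrt(10) + 34*sqrt(10)) - 22240) = 13910/((17 + 2*sqrt(10)) - 22240) = 13910/(-22223 + 2*sqrt(10))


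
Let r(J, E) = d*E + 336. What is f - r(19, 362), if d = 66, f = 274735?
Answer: 250507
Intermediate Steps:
r(J, E) = 336 + 66*E (r(J, E) = 66*E + 336 = 336 + 66*E)
f - r(19, 362) = 274735 - (336 + 66*362) = 274735 - (336 + 23892) = 274735 - 1*24228 = 274735 - 24228 = 250507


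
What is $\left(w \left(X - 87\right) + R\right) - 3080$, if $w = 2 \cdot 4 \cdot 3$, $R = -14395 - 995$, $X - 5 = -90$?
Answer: $-22598$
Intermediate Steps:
$X = -85$ ($X = 5 - 90 = -85$)
$R = -15390$ ($R = -14395 - 995 = -15390$)
$w = 24$ ($w = 8 \cdot 3 = 24$)
$\left(w \left(X - 87\right) + R\right) - 3080 = \left(24 \left(-85 - 87\right) - 15390\right) - 3080 = \left(24 \left(-172\right) - 15390\right) - 3080 = \left(-4128 - 15390\right) - 3080 = -19518 - 3080 = -22598$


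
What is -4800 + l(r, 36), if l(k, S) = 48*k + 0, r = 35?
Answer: -3120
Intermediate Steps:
l(k, S) = 48*k
-4800 + l(r, 36) = -4800 + 48*35 = -4800 + 1680 = -3120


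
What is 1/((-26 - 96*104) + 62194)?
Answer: 1/52184 ≈ 1.9163e-5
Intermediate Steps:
1/((-26 - 96*104) + 62194) = 1/((-26 - 9984) + 62194) = 1/(-10010 + 62194) = 1/52184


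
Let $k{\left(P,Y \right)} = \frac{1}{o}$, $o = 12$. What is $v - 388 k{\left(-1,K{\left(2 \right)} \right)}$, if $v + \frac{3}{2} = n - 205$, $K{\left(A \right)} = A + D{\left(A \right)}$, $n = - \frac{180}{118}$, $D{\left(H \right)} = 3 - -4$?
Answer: $- \frac{85087}{354} \approx -240.36$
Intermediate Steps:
$D{\left(H \right)} = 7$ ($D{\left(H \right)} = 3 + 4 = 7$)
$n = - \frac{90}{59}$ ($n = \left(-180\right) \frac{1}{118} = - \frac{90}{59} \approx -1.5254$)
$K{\left(A \right)} = 7 + A$ ($K{\left(A \right)} = A + 7 = 7 + A$)
$k{\left(P,Y \right)} = \frac{1}{12}$
$v = - \frac{24547}{118}$ ($v = - \frac{3}{2} - \frac{12185}{59} = - \frac{24547}{118} \approx -208.03$)
$v - 388 k{\left(-1,K{\left(2 \right)} \right)} = - \frac{24547}{118} - \frac{97}{3} = - \frac{85087}{354}$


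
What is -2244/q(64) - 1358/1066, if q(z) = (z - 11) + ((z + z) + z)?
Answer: -1362407/130585 ≈ -10.433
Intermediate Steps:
q(z) = -11 + 4*z (q(z) = (-11 + z) + (2*z + z) = (-11 + z) + 3*z = -11 + 4*z)
-2244/q(64) - 1358/1066 = -2244/(-11 + 4*64) - 1358/1066 = -2244/(-11 + 256) - 1358*1/1066 = -2244/245 - 679/533 = -1362407/130585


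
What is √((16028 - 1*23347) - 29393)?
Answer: 2*I*√9178 ≈ 191.6*I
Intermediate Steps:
√((16028 - 1*23347) - 29393) = √((16028 - 23347) - 29393) = √(-7319 - 29393) = √(-36712) = 2*I*√9178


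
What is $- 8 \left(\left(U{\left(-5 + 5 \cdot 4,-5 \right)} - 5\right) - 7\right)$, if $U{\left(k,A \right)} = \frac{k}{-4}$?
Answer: $126$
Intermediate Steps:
$U{\left(k,A \right)} = - \frac{k}{4}$ ($U{\left(k,A \right)} = k \left(- \frac{1}{4}\right) = - \frac{k}{4}$)
$- 8 \left(\left(U{\left(-5 + 5 \cdot 4,-5 \right)} - 5\right) - 7\right) = - 8 \left(\left(- \frac{-5 + 5 \cdot 4}{4} - 5\right) - 7\right) = - 8 \left(\left(- \frac{-5 + 20}{4} - 5\right) - 7\right) = - 8 \left(\left(\left(- \frac{1}{4}\right) 15 - 5\right) - 7\right) = - 8 \left(\left(- \frac{15}{4} - 5\right) - 7\right) = - 8 \left(- \frac{35}{4} - 7\right) = \left(-8\right) \left(- \frac{63}{4}\right) = 126$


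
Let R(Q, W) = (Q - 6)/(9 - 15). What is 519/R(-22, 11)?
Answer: 1557/14 ≈ 111.21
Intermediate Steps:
R(Q, W) = 1 - Q/6 (R(Q, W) = (-6 + Q)/(-6) = (-6 + Q)*(-⅙) = 1 - Q/6)
519/R(-22, 11) = 519/(1 - ⅙*(-22)) = 519/(1 + 11/3) = 519/(14/3) = 519*(3/14) = 1557/14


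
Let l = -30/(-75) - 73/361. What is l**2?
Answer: 127449/3258025 ≈ 0.039118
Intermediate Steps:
l = 357/1805 (l = -30*(-1/75) - 73*1/361 = 2/5 - 73/361 = 357/1805 ≈ 0.19778)
l**2 = (357/1805)**2 = 127449/3258025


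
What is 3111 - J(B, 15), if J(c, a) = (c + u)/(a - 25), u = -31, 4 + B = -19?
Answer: 15528/5 ≈ 3105.6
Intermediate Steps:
B = -23 (B = -4 - 19 = -23)
J(c, a) = (-31 + c)/(-25 + a) (J(c, a) = (c - 31)/(a - 25) = (-31 + c)/(-25 + a))
3111 - J(B, 15) = 3111 - (-31 - 23)/(-25 + 15) = 3111 - (-54)/(-10) = 3111 - (-1)*(-54)/10 = 3111 - 1*27/5 = 3111 - 27/5 = 15528/5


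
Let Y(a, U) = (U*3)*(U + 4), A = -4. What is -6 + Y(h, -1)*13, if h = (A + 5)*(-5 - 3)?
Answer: -123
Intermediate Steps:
h = -8 (h = (-4 + 5)*(-5 - 3) = 1*(-8) = -8)
Y(a, U) = 3*U*(4 + U) (Y(a, U) = (3*U)*(4 + U) = 3*U*(4 + U))
-6 + Y(h, -1)*13 = -6 + (3*(-1)*(4 - 1))*13 = -6 + (3*(-1)*3)*13 = -6 - 9*13 = -6 - 117 = -123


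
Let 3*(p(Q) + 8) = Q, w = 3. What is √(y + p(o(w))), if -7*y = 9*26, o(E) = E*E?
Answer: I*√1883/7 ≈ 6.1991*I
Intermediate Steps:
o(E) = E²
p(Q) = -8 + Q/3
y = -234/7 (y = -9*26/7 = -⅐*234 = -234/7 ≈ -33.429)
√(y + p(o(w))) = √(-234/7 + (-8 + (⅓)*3²)) = √(-234/7 + (-8 + (⅓)*9)) = √(-234/7 + (-8 + 3)) = √(-234/7 - 5) = √(-269/7) = I*√1883/7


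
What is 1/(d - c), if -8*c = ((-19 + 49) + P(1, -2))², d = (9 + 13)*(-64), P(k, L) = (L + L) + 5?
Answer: -8/10303 ≈ -0.00077647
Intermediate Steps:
P(k, L) = 5 + 2*L (P(k, L) = 2*L + 5 = 5 + 2*L)
d = -1408 (d = 22*(-64) = -1408)
c = -961/8 (c = -((-19 + 49) + (5 + 2*(-2)))²/8 = -(30 + (5 - 4))²/8 = -(30 + 1)²/8 = -⅛*31² = -⅛*961 = -961/8 ≈ -120.13)
1/(d - c) = 1/(-1408 - 1*(-961/8)) = 1/(-1408 + 961/8) = 1/(-10303/8) = -8/10303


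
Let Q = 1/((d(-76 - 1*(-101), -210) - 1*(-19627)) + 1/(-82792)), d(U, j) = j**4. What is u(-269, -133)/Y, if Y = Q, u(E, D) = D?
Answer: -21415172485651539/82792 ≈ -2.5866e+11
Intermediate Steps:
Q = 82792/161016334478583 (Q = 1/(((-210)**4 - 1*(-19627)) + 1/(-82792)) = 1/((1944810000 + 19627) - 1/82792) = 1/(1944829627 - 1/82792) = 1/(161016334478583/82792) = 82792/161016334478583 ≈ 5.1418e-10)
Y = 82792/161016334478583 ≈ 5.1418e-10
u(-269, -133)/Y = -133/82792/161016334478583 = -133*161016334478583/82792 = -21415172485651539/82792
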